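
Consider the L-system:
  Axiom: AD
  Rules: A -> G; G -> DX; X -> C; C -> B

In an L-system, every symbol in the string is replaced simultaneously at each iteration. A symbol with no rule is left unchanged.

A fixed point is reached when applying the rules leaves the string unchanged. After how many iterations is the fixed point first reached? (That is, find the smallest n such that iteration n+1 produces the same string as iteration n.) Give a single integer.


Step 0: AD
Step 1: GD
Step 2: DXD
Step 3: DCD
Step 4: DBD
Step 5: DBD  (unchanged — fixed point at step 4)

Answer: 4


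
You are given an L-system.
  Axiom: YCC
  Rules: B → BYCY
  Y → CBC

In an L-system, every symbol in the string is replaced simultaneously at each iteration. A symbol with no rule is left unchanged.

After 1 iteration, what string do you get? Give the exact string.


Step 0: YCC
Step 1: CBCCC

Answer: CBCCC


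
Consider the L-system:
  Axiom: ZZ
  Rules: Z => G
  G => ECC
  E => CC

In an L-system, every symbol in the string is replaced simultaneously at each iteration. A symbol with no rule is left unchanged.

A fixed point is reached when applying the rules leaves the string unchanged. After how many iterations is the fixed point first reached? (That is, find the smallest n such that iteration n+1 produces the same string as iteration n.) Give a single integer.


Answer: 3

Derivation:
Step 0: ZZ
Step 1: GG
Step 2: ECCECC
Step 3: CCCCCCCC
Step 4: CCCCCCCC  (unchanged — fixed point at step 3)


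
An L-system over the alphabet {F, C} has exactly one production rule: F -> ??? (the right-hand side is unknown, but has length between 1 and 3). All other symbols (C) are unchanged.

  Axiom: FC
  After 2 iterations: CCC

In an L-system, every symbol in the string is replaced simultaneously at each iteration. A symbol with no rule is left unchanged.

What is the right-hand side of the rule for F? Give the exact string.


Trying F -> CC:
  Step 0: FC
  Step 1: CCC
  Step 2: CCC
Matches the given result.

Answer: CC


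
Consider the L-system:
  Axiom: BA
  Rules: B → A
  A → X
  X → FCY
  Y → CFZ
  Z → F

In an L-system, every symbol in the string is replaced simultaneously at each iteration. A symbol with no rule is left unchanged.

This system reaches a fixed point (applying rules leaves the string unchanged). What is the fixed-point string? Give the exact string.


Step 0: BA
Step 1: AX
Step 2: XFCY
Step 3: FCYFCCFZ
Step 4: FCCFZFCCFF
Step 5: FCCFFFCCFF
Step 6: FCCFFFCCFF  (unchanged — fixed point at step 5)

Answer: FCCFFFCCFF


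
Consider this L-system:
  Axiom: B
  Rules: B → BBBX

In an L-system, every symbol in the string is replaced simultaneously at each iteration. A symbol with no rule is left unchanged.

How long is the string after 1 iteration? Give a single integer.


Answer: 4

Derivation:
Step 0: length = 1
Step 1: length = 4


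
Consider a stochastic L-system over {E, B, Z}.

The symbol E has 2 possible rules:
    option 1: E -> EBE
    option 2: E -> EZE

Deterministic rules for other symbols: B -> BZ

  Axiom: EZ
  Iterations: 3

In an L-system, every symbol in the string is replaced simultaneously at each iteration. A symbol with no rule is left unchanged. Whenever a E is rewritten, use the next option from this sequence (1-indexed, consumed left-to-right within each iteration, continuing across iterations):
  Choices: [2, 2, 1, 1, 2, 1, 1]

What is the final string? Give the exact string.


Answer: EBEZEZEZEBEBZEBEZ

Derivation:
Step 0: EZ
Step 1: EZEZ  (used choices [2])
Step 2: EZEZEBEZ  (used choices [2, 1])
Step 3: EBEZEZEZEBEBZEBEZ  (used choices [1, 2, 1, 1])


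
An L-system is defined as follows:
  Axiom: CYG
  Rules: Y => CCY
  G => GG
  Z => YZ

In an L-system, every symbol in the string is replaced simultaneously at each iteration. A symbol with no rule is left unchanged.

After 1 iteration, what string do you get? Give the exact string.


Step 0: CYG
Step 1: CCCYGG

Answer: CCCYGG


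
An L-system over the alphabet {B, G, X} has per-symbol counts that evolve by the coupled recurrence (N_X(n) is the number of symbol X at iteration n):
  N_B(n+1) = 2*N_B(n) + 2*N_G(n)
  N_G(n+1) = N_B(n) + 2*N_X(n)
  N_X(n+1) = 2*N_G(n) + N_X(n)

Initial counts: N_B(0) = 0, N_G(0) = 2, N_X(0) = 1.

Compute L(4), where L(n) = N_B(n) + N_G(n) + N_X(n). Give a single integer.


Answer: 387

Derivation:
Step 0: N_B=0, N_G=2, N_X=1, L=3
Step 1: N_B=4, N_G=2, N_X=5, L=11
Step 2: N_B=12, N_G=14, N_X=9, L=35
Step 3: N_B=52, N_G=30, N_X=37, L=119
Step 4: N_B=164, N_G=126, N_X=97, L=387


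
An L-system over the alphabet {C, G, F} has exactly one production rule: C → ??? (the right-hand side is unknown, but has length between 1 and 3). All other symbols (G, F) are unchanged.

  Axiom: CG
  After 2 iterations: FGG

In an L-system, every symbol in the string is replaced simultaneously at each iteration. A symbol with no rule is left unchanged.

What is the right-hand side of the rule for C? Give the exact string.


Answer: FG

Derivation:
Trying C → FG:
  Step 0: CG
  Step 1: FGG
  Step 2: FGG
Matches the given result.


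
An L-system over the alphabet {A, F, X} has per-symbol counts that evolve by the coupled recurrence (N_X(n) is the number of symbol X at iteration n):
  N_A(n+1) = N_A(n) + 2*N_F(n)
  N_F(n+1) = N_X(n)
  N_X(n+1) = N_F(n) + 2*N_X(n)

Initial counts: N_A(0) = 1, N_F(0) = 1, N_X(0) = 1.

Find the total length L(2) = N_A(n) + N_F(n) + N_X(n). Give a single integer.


Step 0: N_A=1, N_F=1, N_X=1, L=3
Step 1: N_A=3, N_F=1, N_X=3, L=7
Step 2: N_A=5, N_F=3, N_X=7, L=15

Answer: 15


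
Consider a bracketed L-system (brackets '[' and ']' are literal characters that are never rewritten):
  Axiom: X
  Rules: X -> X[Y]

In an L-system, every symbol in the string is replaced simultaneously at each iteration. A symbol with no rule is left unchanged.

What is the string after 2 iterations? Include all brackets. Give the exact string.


Step 0: X
Step 1: X[Y]
Step 2: X[Y][Y]

Answer: X[Y][Y]


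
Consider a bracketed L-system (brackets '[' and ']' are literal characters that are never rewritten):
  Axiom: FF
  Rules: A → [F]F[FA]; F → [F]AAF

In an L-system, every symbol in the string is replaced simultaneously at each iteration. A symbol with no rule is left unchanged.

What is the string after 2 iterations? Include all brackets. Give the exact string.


Answer: [[F]AAF][F]F[FA][F]F[FA][F]AAF[[F]AAF][F]F[FA][F]F[FA][F]AAF

Derivation:
Step 0: FF
Step 1: [F]AAF[F]AAF
Step 2: [[F]AAF][F]F[FA][F]F[FA][F]AAF[[F]AAF][F]F[FA][F]F[FA][F]AAF


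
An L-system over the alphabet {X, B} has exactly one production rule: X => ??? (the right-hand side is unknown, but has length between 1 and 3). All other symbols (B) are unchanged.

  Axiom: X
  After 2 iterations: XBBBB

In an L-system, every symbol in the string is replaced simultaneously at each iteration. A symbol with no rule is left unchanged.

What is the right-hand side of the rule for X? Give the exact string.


Trying X => XBB:
  Step 0: X
  Step 1: XBB
  Step 2: XBBBB
Matches the given result.

Answer: XBB


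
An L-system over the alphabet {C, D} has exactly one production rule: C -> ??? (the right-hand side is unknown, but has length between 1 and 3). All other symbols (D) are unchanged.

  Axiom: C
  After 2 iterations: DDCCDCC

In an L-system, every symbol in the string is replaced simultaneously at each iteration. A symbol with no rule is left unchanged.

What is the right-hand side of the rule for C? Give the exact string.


Answer: DCC

Derivation:
Trying C -> DCC:
  Step 0: C
  Step 1: DCC
  Step 2: DDCCDCC
Matches the given result.


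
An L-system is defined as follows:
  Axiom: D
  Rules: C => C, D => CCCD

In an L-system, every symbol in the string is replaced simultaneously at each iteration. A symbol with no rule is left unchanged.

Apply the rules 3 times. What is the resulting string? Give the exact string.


Step 0: D
Step 1: CCCD
Step 2: CCCCCCD
Step 3: CCCCCCCCCD

Answer: CCCCCCCCCD


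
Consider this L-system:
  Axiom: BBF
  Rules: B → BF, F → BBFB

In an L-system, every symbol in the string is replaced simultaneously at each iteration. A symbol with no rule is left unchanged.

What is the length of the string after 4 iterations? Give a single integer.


Answer: 164

Derivation:
Step 0: length = 3
Step 1: length = 8
Step 2: length = 22
Step 3: length = 60
Step 4: length = 164


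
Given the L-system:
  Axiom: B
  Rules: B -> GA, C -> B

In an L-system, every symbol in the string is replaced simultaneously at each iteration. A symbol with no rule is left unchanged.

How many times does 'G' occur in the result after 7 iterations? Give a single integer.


Step 0: B  (0 'G')
Step 1: GA  (1 'G')
Step 2: GA  (1 'G')
Step 3: GA  (1 'G')
Step 4: GA  (1 'G')
Step 5: GA  (1 'G')
Step 6: GA  (1 'G')
Step 7: GA  (1 'G')

Answer: 1


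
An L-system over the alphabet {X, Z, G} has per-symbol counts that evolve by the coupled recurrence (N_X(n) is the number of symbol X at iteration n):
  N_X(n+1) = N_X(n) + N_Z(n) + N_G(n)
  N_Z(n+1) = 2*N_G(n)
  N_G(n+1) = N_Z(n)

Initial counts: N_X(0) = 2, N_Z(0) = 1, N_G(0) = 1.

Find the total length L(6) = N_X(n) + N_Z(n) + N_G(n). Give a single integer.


Step 0: N_X=2, N_Z=1, N_G=1, L=4
Step 1: N_X=4, N_Z=2, N_G=1, L=7
Step 2: N_X=7, N_Z=2, N_G=2, L=11
Step 3: N_X=11, N_Z=4, N_G=2, L=17
Step 4: N_X=17, N_Z=4, N_G=4, L=25
Step 5: N_X=25, N_Z=8, N_G=4, L=37
Step 6: N_X=37, N_Z=8, N_G=8, L=53

Answer: 53


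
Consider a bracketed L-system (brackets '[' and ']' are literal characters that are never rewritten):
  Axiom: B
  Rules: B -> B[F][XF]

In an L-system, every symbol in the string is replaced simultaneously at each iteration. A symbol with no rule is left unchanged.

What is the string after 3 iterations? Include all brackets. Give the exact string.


Step 0: B
Step 1: B[F][XF]
Step 2: B[F][XF][F][XF]
Step 3: B[F][XF][F][XF][F][XF]

Answer: B[F][XF][F][XF][F][XF]


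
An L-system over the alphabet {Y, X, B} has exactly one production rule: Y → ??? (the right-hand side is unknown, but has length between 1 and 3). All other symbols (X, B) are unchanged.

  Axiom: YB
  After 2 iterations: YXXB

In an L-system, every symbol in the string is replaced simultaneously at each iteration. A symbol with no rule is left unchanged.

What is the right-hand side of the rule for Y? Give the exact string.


Trying Y → YX:
  Step 0: YB
  Step 1: YXB
  Step 2: YXXB
Matches the given result.

Answer: YX


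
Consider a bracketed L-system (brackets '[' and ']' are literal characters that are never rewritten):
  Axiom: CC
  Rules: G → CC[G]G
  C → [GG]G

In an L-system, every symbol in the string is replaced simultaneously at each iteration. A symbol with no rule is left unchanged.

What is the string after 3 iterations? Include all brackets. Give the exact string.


Answer: [[GG]G[GG]G[CC[G]G]CC[G]G[GG]G[GG]G[CC[G]G]CC[G]G][GG]G[GG]G[CC[G]G]CC[G]G[[GG]G[GG]G[CC[G]G]CC[G]G[GG]G[GG]G[CC[G]G]CC[G]G][GG]G[GG]G[CC[G]G]CC[G]G

Derivation:
Step 0: CC
Step 1: [GG]G[GG]G
Step 2: [CC[G]GCC[G]G]CC[G]G[CC[G]GCC[G]G]CC[G]G
Step 3: [[GG]G[GG]G[CC[G]G]CC[G]G[GG]G[GG]G[CC[G]G]CC[G]G][GG]G[GG]G[CC[G]G]CC[G]G[[GG]G[GG]G[CC[G]G]CC[G]G[GG]G[GG]G[CC[G]G]CC[G]G][GG]G[GG]G[CC[G]G]CC[G]G


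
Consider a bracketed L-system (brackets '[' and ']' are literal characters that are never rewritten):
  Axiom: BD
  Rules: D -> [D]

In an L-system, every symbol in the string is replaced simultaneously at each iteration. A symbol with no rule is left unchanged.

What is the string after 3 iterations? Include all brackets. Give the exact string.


Answer: B[[[D]]]

Derivation:
Step 0: BD
Step 1: B[D]
Step 2: B[[D]]
Step 3: B[[[D]]]


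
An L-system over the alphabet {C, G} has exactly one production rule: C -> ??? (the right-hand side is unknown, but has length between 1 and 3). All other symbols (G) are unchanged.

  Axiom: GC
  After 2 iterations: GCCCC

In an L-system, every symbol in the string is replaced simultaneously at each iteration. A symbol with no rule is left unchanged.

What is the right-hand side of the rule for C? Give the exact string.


Answer: CC

Derivation:
Trying C -> CC:
  Step 0: GC
  Step 1: GCC
  Step 2: GCCCC
Matches the given result.


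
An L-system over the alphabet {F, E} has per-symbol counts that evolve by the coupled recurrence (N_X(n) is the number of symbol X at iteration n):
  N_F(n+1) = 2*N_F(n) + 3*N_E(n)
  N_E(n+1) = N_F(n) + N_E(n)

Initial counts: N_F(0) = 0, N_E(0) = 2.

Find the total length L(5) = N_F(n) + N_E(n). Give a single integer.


Step 0: N_F=0, N_E=2, L=2
Step 1: N_F=6, N_E=2, L=8
Step 2: N_F=18, N_E=8, L=26
Step 3: N_F=60, N_E=26, L=86
Step 4: N_F=198, N_E=86, L=284
Step 5: N_F=654, N_E=284, L=938

Answer: 938


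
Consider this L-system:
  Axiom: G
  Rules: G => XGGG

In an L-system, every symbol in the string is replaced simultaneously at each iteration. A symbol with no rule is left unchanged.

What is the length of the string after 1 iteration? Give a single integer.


Step 0: length = 1
Step 1: length = 4

Answer: 4


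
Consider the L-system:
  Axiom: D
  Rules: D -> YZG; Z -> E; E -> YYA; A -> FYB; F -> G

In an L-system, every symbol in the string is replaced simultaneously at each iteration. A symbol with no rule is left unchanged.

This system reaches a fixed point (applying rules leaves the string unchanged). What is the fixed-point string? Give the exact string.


Answer: YYYGYBG

Derivation:
Step 0: D
Step 1: YZG
Step 2: YEG
Step 3: YYYAG
Step 4: YYYFYBG
Step 5: YYYGYBG
Step 6: YYYGYBG  (unchanged — fixed point at step 5)


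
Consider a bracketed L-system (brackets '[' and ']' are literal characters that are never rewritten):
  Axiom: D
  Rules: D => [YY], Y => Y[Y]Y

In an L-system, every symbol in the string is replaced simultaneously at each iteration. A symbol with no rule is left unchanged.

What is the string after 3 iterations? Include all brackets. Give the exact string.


Step 0: D
Step 1: [YY]
Step 2: [Y[Y]YY[Y]Y]
Step 3: [Y[Y]Y[Y[Y]Y]Y[Y]YY[Y]Y[Y[Y]Y]Y[Y]Y]

Answer: [Y[Y]Y[Y[Y]Y]Y[Y]YY[Y]Y[Y[Y]Y]Y[Y]Y]


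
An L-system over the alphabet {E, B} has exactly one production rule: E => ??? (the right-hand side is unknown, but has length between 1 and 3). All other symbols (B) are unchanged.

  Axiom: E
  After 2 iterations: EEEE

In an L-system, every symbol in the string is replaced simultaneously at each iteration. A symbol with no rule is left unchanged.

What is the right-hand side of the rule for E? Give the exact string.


Answer: EE

Derivation:
Trying E => EE:
  Step 0: E
  Step 1: EE
  Step 2: EEEE
Matches the given result.


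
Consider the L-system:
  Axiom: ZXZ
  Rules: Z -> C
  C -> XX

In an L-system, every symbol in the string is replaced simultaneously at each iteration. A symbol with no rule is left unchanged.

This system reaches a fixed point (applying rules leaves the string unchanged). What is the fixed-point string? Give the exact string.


Step 0: ZXZ
Step 1: CXC
Step 2: XXXXX
Step 3: XXXXX  (unchanged — fixed point at step 2)

Answer: XXXXX


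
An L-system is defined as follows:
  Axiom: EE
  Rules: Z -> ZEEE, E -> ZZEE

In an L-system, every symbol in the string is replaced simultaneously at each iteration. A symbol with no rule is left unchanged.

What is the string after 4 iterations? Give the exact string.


Answer: ZEEEZZEEZZEEZZEEZEEEZEEEZZEEZZEEZEEEZEEEZZEEZZEEZEEEZEEEZZEEZZEEZEEEZZEEZZEEZZEEZEEEZEEEZZEEZZEEZEEEZEEEZZEEZZEEZEEEZEEEZZEEZZEEZEEEZZEEZZEEZZEEZEEEZZEEZZEEZZEEZEEEZEEEZZEEZZEEZEEEZEEEZZEEZZEEZEEEZZEEZZEEZZEEZEEEZZEEZZEEZZEEZEEEZEEEZZEEZZEEZEEEZEEEZZEEZZEEZEEEZZEEZZEEZZEEZEEEZEEEZZEEZZEEZEEEZEEEZZEEZZEEZEEEZEEEZZEEZZEEZEEEZZEEZZEEZZEEZEEEZEEEZZEEZZEEZEEEZEEEZZEEZZEEZEEEZEEEZZEEZZEEZEEEZZEEZZEEZZEEZEEEZZEEZZEEZZEEZEEEZEEEZZEEZZEEZEEEZEEEZZEEZZEEZEEEZZEEZZEEZZEEZEEEZZEEZZEEZZEEZEEEZEEEZZEEZZEEZEEEZEEEZZEEZZEE

Derivation:
Step 0: EE
Step 1: ZZEEZZEE
Step 2: ZEEEZEEEZZEEZZEEZEEEZEEEZZEEZZEE
Step 3: ZEEEZZEEZZEEZZEEZEEEZZEEZZEEZZEEZEEEZEEEZZEEZZEEZEEEZEEEZZEEZZEEZEEEZZEEZZEEZZEEZEEEZZEEZZEEZZEEZEEEZEEEZZEEZZEEZEEEZEEEZZEEZZEE
Step 4: ZEEEZZEEZZEEZZEEZEEEZEEEZZEEZZEEZEEEZEEEZZEEZZEEZEEEZEEEZZEEZZEEZEEEZZEEZZEEZZEEZEEEZEEEZZEEZZEEZEEEZEEEZZEEZZEEZEEEZEEEZZEEZZEEZEEEZZEEZZEEZZEEZEEEZZEEZZEEZZEEZEEEZEEEZZEEZZEEZEEEZEEEZZEEZZEEZEEEZZEEZZEEZZEEZEEEZZEEZZEEZZEEZEEEZEEEZZEEZZEEZEEEZEEEZZEEZZEEZEEEZZEEZZEEZZEEZEEEZEEEZZEEZZEEZEEEZEEEZZEEZZEEZEEEZEEEZZEEZZEEZEEEZZEEZZEEZZEEZEEEZEEEZZEEZZEEZEEEZEEEZZEEZZEEZEEEZEEEZZEEZZEEZEEEZZEEZZEEZZEEZEEEZZEEZZEEZZEEZEEEZEEEZZEEZZEEZEEEZEEEZZEEZZEEZEEEZZEEZZEEZZEEZEEEZZEEZZEEZZEEZEEEZEEEZZEEZZEEZEEEZEEEZZEEZZEE


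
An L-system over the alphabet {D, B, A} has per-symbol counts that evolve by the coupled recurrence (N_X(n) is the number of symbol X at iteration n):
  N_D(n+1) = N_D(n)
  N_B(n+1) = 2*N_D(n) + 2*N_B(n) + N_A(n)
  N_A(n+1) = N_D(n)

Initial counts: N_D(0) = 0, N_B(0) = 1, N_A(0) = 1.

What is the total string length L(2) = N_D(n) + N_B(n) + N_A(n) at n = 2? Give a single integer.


Step 0: N_D=0, N_B=1, N_A=1, L=2
Step 1: N_D=0, N_B=3, N_A=0, L=3
Step 2: N_D=0, N_B=6, N_A=0, L=6

Answer: 6


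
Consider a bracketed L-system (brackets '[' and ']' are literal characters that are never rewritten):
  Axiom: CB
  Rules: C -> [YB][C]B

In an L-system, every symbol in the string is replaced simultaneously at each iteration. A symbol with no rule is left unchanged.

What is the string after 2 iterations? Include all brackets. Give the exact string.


Answer: [YB][[YB][C]B]BB

Derivation:
Step 0: CB
Step 1: [YB][C]BB
Step 2: [YB][[YB][C]B]BB


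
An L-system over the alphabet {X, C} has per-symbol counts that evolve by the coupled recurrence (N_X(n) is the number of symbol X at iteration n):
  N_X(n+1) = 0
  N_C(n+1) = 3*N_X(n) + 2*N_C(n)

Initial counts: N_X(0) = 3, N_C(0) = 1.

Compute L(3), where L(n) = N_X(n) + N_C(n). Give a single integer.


Answer: 44

Derivation:
Step 0: N_X=3, N_C=1, L=4
Step 1: N_X=0, N_C=11, L=11
Step 2: N_X=0, N_C=22, L=22
Step 3: N_X=0, N_C=44, L=44


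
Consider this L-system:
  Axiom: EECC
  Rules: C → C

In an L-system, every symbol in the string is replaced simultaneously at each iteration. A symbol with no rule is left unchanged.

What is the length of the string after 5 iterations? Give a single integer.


Step 0: length = 4
Step 1: length = 4
Step 2: length = 4
Step 3: length = 4
Step 4: length = 4
Step 5: length = 4

Answer: 4


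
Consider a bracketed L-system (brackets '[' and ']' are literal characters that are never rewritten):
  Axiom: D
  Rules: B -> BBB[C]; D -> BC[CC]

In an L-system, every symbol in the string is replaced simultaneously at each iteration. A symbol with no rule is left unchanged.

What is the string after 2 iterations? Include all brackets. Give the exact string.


Step 0: D
Step 1: BC[CC]
Step 2: BBB[C]C[CC]

Answer: BBB[C]C[CC]


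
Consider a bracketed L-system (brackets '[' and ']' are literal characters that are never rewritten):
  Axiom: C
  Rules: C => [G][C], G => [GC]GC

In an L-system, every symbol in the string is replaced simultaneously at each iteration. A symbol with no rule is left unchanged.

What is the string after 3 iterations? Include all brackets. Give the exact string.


Step 0: C
Step 1: [G][C]
Step 2: [[GC]GC][[G][C]]
Step 3: [[[GC]GC[G][C]][GC]GC[G][C]][[[GC]GC][[G][C]]]

Answer: [[[GC]GC[G][C]][GC]GC[G][C]][[[GC]GC][[G][C]]]


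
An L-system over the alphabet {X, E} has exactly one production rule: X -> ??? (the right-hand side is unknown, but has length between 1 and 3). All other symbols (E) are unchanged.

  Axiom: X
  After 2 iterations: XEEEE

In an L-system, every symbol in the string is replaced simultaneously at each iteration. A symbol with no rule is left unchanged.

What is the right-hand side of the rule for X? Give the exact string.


Trying X -> XEE:
  Step 0: X
  Step 1: XEE
  Step 2: XEEEE
Matches the given result.

Answer: XEE


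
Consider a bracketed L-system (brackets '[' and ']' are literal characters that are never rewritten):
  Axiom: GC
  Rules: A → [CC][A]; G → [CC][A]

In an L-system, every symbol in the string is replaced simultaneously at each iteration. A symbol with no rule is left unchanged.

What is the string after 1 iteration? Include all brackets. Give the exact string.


Step 0: GC
Step 1: [CC][A]C

Answer: [CC][A]C


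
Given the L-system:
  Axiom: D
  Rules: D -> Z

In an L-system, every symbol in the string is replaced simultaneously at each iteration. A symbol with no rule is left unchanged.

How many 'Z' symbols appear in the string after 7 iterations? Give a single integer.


Step 0: D  (0 'Z')
Step 1: Z  (1 'Z')
Step 2: Z  (1 'Z')
Step 3: Z  (1 'Z')
Step 4: Z  (1 'Z')
Step 5: Z  (1 'Z')
Step 6: Z  (1 'Z')
Step 7: Z  (1 'Z')

Answer: 1


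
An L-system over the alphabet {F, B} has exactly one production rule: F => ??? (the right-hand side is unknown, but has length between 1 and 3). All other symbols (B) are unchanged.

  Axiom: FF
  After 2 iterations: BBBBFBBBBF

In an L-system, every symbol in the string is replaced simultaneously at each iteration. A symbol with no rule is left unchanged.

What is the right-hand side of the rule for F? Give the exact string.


Answer: BBF

Derivation:
Trying F => BBF:
  Step 0: FF
  Step 1: BBFBBF
  Step 2: BBBBFBBBBF
Matches the given result.


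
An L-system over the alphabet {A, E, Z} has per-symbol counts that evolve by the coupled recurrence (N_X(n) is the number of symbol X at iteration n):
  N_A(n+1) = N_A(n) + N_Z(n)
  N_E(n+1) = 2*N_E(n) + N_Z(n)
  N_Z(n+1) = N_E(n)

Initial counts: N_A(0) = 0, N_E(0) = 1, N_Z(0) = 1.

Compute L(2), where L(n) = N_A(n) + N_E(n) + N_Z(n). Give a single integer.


Step 0: N_A=0, N_E=1, N_Z=1, L=2
Step 1: N_A=1, N_E=3, N_Z=1, L=5
Step 2: N_A=2, N_E=7, N_Z=3, L=12

Answer: 12


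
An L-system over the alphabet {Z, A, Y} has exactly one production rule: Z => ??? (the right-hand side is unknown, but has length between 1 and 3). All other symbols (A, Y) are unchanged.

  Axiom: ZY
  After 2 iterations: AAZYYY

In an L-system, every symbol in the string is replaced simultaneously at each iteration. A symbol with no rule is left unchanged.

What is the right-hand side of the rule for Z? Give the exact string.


Answer: AZY

Derivation:
Trying Z => AZY:
  Step 0: ZY
  Step 1: AZYY
  Step 2: AAZYYY
Matches the given result.


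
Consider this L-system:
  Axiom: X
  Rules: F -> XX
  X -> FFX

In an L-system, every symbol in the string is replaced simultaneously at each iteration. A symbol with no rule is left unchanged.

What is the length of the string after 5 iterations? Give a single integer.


Step 0: length = 1
Step 1: length = 3
Step 2: length = 7
Step 3: length = 19
Step 4: length = 47
Step 5: length = 123

Answer: 123


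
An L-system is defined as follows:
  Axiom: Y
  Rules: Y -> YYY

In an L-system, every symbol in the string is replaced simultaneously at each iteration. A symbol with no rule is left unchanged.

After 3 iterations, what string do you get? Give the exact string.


Answer: YYYYYYYYYYYYYYYYYYYYYYYYYYY

Derivation:
Step 0: Y
Step 1: YYY
Step 2: YYYYYYYYY
Step 3: YYYYYYYYYYYYYYYYYYYYYYYYYYY


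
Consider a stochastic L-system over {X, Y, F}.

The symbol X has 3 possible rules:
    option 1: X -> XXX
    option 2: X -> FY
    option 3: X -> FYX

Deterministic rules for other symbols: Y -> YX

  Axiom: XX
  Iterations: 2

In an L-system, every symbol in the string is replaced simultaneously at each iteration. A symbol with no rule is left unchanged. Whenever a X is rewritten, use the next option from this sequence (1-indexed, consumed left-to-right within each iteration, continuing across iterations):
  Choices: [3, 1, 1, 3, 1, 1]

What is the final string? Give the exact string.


Answer: FYXXXXFYXXXXXXX

Derivation:
Step 0: XX
Step 1: FYXXXX  (used choices [3, 1])
Step 2: FYXXXXFYXXXXXXX  (used choices [1, 3, 1, 1])


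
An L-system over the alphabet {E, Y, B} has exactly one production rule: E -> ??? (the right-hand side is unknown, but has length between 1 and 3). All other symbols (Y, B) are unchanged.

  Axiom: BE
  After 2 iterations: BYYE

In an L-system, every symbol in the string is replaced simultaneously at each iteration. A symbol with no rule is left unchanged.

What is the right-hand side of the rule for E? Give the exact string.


Answer: YE

Derivation:
Trying E -> YE:
  Step 0: BE
  Step 1: BYE
  Step 2: BYYE
Matches the given result.


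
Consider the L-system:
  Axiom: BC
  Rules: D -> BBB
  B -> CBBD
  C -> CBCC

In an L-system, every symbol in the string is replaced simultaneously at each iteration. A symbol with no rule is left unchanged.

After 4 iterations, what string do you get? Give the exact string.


Step 0: BC
Step 1: CBBDCBCC
Step 2: CBCCCBBDCBBDBBBCBCCCBBDCBCCCBCC
Step 3: CBCCCBBDCBCCCBCCCBCCCBBDCBBDBBBCBCCCBBDCBBDBBBCBBDCBBDCBBDCBCCCBBDCBCCCBCCCBCCCBBDCBBDBBBCBCCCBBDCBCCCBCCCBCCCBBDCBCCCBCC
Step 4: CBCCCBBDCBCCCBCCCBCCCBBDCBBDBBBCBCCCBBDCBCCCBCCCBCCCBBDCBCCCBCCCBCCCBBDCBCCCBCCCBCCCBBDCBBDBBBCBCCCBBDCBBDBBBCBBDCBBDCBBDCBCCCBBDCBCCCBCCCBCCCBBDCBBDBBBCBCCCBBDCBBDBBBCBBDCBBDCBBDCBCCCBBDCBBDBBBCBCCCBBDCBBDBBBCBCCCBBDCBBDBBBCBCCCBBDCBCCCBCCCBCCCBBDCBBDBBBCBCCCBBDCBCCCBCCCBCCCBBDCBCCCBCCCBCCCBBDCBCCCBCCCBCCCBBDCBBDBBBCBCCCBBDCBBDBBBCBBDCBBDCBBDCBCCCBBDCBCCCBCCCBCCCBBDCBBDBBBCBCCCBBDCBCCCBCCCBCCCBBDCBCCCBCCCBCCCBBDCBCCCBCCCBCCCBBDCBBDBBBCBCCCBBDCBCCCBCCCBCCCBBDCBCCCBCC

Answer: CBCCCBBDCBCCCBCCCBCCCBBDCBBDBBBCBCCCBBDCBCCCBCCCBCCCBBDCBCCCBCCCBCCCBBDCBCCCBCCCBCCCBBDCBBDBBBCBCCCBBDCBBDBBBCBBDCBBDCBBDCBCCCBBDCBCCCBCCCBCCCBBDCBBDBBBCBCCCBBDCBBDBBBCBBDCBBDCBBDCBCCCBBDCBBDBBBCBCCCBBDCBBDBBBCBCCCBBDCBBDBBBCBCCCBBDCBCCCBCCCBCCCBBDCBBDBBBCBCCCBBDCBCCCBCCCBCCCBBDCBCCCBCCCBCCCBBDCBCCCBCCCBCCCBBDCBBDBBBCBCCCBBDCBBDBBBCBBDCBBDCBBDCBCCCBBDCBCCCBCCCBCCCBBDCBBDBBBCBCCCBBDCBCCCBCCCBCCCBBDCBCCCBCCCBCCCBBDCBCCCBCCCBCCCBBDCBBDBBBCBCCCBBDCBCCCBCCCBCCCBBDCBCCCBCC


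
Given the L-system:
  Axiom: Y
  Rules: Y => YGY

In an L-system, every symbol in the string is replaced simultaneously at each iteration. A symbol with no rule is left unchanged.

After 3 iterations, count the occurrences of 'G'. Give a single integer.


Step 0: Y  (0 'G')
Step 1: YGY  (1 'G')
Step 2: YGYGYGY  (3 'G')
Step 3: YGYGYGYGYGYGYGY  (7 'G')

Answer: 7


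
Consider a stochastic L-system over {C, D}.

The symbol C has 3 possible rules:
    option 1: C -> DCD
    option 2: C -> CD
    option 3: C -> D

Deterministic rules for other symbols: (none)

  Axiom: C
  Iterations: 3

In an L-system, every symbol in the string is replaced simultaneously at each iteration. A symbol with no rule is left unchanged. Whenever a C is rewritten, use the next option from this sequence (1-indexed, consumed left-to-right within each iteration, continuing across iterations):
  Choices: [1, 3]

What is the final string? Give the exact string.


Answer: DDD

Derivation:
Step 0: C
Step 1: DCD  (used choices [1])
Step 2: DDD  (used choices [3])
Step 3: DDD  (used choices [])


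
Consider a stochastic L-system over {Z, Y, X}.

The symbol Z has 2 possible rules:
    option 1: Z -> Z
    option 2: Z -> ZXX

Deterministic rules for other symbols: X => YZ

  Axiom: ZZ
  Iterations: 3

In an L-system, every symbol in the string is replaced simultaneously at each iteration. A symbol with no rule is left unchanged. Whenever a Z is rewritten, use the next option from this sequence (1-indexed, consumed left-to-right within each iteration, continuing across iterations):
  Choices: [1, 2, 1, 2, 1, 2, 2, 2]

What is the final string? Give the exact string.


Answer: ZZXXYZYZYZXXYZXX

Derivation:
Step 0: ZZ
Step 1: ZZXX  (used choices [1, 2])
Step 2: ZZXXYZYZ  (used choices [1, 2])
Step 3: ZZXXYZYZYZXXYZXX  (used choices [1, 2, 2, 2])


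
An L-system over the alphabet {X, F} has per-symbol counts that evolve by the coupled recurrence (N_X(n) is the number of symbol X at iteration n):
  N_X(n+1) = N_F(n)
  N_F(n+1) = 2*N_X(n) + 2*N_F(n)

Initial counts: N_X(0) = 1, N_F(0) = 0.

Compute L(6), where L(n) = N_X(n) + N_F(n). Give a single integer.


Answer: 328

Derivation:
Step 0: N_X=1, N_F=0, L=1
Step 1: N_X=0, N_F=2, L=2
Step 2: N_X=2, N_F=4, L=6
Step 3: N_X=4, N_F=12, L=16
Step 4: N_X=12, N_F=32, L=44
Step 5: N_X=32, N_F=88, L=120
Step 6: N_X=88, N_F=240, L=328


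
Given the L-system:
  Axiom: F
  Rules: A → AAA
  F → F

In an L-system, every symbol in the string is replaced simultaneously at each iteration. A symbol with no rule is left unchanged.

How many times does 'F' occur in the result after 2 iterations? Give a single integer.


Step 0: F  (1 'F')
Step 1: F  (1 'F')
Step 2: F  (1 'F')

Answer: 1


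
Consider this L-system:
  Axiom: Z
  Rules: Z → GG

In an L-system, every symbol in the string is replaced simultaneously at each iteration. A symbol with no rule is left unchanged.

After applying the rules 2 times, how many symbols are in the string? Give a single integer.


Step 0: length = 1
Step 1: length = 2
Step 2: length = 2

Answer: 2


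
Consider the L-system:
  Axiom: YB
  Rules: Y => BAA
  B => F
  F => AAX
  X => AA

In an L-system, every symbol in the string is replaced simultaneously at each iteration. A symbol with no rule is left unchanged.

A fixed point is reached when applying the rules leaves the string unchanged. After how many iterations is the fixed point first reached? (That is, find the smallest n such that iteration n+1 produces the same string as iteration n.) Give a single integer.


Step 0: YB
Step 1: BAAF
Step 2: FAAAAX
Step 3: AAXAAAAAA
Step 4: AAAAAAAAAA
Step 5: AAAAAAAAAA  (unchanged — fixed point at step 4)

Answer: 4


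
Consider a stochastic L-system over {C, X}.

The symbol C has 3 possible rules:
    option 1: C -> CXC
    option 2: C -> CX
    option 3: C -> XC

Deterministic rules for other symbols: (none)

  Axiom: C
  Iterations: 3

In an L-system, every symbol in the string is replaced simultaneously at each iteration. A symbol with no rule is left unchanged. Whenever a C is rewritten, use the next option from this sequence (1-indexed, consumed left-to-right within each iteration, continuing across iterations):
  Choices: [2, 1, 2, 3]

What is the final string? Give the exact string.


Answer: CXXXCX

Derivation:
Step 0: C
Step 1: CX  (used choices [2])
Step 2: CXCX  (used choices [1])
Step 3: CXXXCX  (used choices [2, 3])


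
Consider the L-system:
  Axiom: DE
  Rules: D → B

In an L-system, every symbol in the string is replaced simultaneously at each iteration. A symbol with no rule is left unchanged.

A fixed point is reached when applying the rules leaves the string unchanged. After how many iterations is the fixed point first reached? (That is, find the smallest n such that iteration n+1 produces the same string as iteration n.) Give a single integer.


Answer: 1

Derivation:
Step 0: DE
Step 1: BE
Step 2: BE  (unchanged — fixed point at step 1)


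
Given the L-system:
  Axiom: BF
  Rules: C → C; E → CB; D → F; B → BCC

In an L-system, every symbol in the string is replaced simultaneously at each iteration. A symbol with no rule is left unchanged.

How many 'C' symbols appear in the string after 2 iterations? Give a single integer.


Answer: 4

Derivation:
Step 0: BF  (0 'C')
Step 1: BCCF  (2 'C')
Step 2: BCCCCF  (4 'C')


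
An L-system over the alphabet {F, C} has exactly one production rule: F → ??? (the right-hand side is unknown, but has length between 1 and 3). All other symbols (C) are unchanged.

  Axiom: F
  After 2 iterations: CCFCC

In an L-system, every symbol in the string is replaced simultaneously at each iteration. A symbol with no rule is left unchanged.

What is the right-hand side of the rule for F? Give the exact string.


Trying F → CFC:
  Step 0: F
  Step 1: CFC
  Step 2: CCFCC
Matches the given result.

Answer: CFC


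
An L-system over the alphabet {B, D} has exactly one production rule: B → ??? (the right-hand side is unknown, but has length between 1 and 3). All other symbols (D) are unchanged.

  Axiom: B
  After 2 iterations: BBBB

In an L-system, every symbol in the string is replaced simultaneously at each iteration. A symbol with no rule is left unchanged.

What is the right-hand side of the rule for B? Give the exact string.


Trying B → BB:
  Step 0: B
  Step 1: BB
  Step 2: BBBB
Matches the given result.

Answer: BB


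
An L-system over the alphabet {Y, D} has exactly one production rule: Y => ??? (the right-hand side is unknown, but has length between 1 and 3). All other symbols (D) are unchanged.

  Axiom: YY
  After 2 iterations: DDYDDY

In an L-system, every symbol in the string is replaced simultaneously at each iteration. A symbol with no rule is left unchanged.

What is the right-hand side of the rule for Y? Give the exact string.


Answer: DY

Derivation:
Trying Y => DY:
  Step 0: YY
  Step 1: DYDY
  Step 2: DDYDDY
Matches the given result.


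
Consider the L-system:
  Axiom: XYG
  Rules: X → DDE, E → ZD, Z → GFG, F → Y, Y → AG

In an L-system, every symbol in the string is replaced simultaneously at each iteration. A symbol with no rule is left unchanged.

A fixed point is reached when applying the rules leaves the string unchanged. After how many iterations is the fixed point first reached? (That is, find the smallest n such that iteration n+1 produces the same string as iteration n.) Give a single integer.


Step 0: XYG
Step 1: DDEAGG
Step 2: DDZDAGG
Step 3: DDGFGDAGG
Step 4: DDGYGDAGG
Step 5: DDGAGGDAGG
Step 6: DDGAGGDAGG  (unchanged — fixed point at step 5)

Answer: 5


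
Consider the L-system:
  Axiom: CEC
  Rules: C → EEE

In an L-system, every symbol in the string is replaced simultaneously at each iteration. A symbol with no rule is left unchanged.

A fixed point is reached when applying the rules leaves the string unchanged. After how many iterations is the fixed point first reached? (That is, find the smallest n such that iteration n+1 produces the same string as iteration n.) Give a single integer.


Answer: 1

Derivation:
Step 0: CEC
Step 1: EEEEEEE
Step 2: EEEEEEE  (unchanged — fixed point at step 1)


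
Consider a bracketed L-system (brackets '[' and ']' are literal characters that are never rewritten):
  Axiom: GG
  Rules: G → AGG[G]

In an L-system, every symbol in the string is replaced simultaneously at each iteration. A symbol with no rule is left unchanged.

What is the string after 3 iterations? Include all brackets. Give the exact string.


Answer: AAAGG[G]AGG[G][AGG[G]]AAGG[G]AGG[G][AGG[G]][AAGG[G]AGG[G][AGG[G]]]AAAGG[G]AGG[G][AGG[G]]AAGG[G]AGG[G][AGG[G]][AAGG[G]AGG[G][AGG[G]]]

Derivation:
Step 0: GG
Step 1: AGG[G]AGG[G]
Step 2: AAGG[G]AGG[G][AGG[G]]AAGG[G]AGG[G][AGG[G]]
Step 3: AAAGG[G]AGG[G][AGG[G]]AAGG[G]AGG[G][AGG[G]][AAGG[G]AGG[G][AGG[G]]]AAAGG[G]AGG[G][AGG[G]]AAGG[G]AGG[G][AGG[G]][AAGG[G]AGG[G][AGG[G]]]


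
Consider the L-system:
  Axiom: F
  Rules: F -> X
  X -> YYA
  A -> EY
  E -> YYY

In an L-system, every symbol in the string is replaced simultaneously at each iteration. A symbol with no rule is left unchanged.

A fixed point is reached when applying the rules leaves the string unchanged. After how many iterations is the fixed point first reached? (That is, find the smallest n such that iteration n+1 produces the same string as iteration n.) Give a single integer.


Answer: 4

Derivation:
Step 0: F
Step 1: X
Step 2: YYA
Step 3: YYEY
Step 4: YYYYYY
Step 5: YYYYYY  (unchanged — fixed point at step 4)


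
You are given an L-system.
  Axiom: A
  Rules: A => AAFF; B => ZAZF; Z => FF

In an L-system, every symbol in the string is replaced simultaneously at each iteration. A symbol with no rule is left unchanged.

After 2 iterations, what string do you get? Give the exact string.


Answer: AAFFAAFFFF

Derivation:
Step 0: A
Step 1: AAFF
Step 2: AAFFAAFFFF


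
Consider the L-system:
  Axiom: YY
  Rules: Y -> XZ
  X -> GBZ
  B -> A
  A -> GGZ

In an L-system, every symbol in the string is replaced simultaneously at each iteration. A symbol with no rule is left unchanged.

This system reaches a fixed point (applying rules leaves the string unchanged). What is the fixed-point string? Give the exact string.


Step 0: YY
Step 1: XZXZ
Step 2: GBZZGBZZ
Step 3: GAZZGAZZ
Step 4: GGGZZZGGGZZZ
Step 5: GGGZZZGGGZZZ  (unchanged — fixed point at step 4)

Answer: GGGZZZGGGZZZ


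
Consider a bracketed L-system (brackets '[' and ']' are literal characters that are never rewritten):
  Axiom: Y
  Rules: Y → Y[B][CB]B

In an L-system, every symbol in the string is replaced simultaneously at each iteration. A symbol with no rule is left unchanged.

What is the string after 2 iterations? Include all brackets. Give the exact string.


Answer: Y[B][CB]B[B][CB]B

Derivation:
Step 0: Y
Step 1: Y[B][CB]B
Step 2: Y[B][CB]B[B][CB]B


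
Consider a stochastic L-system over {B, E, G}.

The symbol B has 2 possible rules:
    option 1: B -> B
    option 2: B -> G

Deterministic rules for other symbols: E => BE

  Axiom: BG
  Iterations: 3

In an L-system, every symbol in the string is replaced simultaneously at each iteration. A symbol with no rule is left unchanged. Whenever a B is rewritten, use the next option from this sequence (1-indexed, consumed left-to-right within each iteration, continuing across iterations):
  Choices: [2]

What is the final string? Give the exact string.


Step 0: BG
Step 1: GG  (used choices [2])
Step 2: GG  (used choices [])
Step 3: GG  (used choices [])

Answer: GG


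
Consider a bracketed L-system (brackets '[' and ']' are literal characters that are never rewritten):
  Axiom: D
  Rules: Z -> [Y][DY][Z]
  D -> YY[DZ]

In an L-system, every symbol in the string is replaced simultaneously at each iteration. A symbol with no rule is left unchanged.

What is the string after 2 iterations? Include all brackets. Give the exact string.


Answer: YY[YY[DZ][Y][DY][Z]]

Derivation:
Step 0: D
Step 1: YY[DZ]
Step 2: YY[YY[DZ][Y][DY][Z]]


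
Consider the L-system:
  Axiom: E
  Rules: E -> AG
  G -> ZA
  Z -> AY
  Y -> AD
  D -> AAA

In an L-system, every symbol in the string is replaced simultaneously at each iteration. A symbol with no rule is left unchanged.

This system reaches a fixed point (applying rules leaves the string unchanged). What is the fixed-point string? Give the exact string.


Answer: AAAAAAA

Derivation:
Step 0: E
Step 1: AG
Step 2: AZA
Step 3: AAYA
Step 4: AAADA
Step 5: AAAAAAA
Step 6: AAAAAAA  (unchanged — fixed point at step 5)


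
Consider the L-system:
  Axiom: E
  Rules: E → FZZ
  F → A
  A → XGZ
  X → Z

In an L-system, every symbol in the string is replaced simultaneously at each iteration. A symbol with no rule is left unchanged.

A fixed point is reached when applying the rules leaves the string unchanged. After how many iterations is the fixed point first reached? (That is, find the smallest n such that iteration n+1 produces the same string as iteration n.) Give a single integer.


Step 0: E
Step 1: FZZ
Step 2: AZZ
Step 3: XGZZZ
Step 4: ZGZZZ
Step 5: ZGZZZ  (unchanged — fixed point at step 4)

Answer: 4


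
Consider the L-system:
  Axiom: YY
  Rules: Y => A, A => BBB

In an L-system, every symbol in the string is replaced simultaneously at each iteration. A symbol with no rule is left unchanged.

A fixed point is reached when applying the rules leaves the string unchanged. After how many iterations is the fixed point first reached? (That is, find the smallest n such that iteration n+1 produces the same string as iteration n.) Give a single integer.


Step 0: YY
Step 1: AA
Step 2: BBBBBB
Step 3: BBBBBB  (unchanged — fixed point at step 2)

Answer: 2


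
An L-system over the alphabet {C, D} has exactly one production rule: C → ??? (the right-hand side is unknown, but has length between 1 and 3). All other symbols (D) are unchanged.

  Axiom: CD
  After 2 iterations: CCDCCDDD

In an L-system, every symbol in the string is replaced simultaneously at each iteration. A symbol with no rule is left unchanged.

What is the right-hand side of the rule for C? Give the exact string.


Trying C → CCD:
  Step 0: CD
  Step 1: CCDD
  Step 2: CCDCCDDD
Matches the given result.

Answer: CCD
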